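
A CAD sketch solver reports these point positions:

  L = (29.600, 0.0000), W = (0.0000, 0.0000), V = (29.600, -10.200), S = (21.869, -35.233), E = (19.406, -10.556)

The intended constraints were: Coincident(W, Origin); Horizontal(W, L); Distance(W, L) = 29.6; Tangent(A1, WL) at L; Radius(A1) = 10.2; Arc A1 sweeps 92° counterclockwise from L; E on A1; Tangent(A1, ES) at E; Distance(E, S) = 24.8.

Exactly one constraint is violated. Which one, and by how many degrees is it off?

Tangent(A1, ES) at E — off by 3.70°.

W = (0.00, 0.00) ✓; W.y = 0.00, L.y = 0.00 ✓; |WL| = 29.60 ✓; ∠(VL, LW) = 90.00° ✓; |VL| = 10.20 ✓; bearing(V→E) − bearing(V→L) = 92.00° ✓; |VE| = 10.20 ✓; ∠(VE, ES) = 86.30° ✗; |ES| = 24.80 ✓.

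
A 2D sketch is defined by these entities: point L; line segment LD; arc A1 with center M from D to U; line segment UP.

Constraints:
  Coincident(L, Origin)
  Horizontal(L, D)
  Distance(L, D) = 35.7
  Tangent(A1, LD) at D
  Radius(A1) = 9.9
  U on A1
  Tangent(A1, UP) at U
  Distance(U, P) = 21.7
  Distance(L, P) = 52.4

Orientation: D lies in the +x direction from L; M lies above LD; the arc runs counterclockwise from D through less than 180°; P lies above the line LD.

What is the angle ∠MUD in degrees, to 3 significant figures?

38.5°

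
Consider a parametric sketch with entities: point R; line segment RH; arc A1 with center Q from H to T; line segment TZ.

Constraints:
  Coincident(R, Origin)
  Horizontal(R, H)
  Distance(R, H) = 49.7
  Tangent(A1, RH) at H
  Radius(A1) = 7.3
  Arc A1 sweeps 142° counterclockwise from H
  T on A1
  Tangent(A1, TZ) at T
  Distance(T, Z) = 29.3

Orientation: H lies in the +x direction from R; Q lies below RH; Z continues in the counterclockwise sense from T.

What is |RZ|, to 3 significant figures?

75.0

On A1, H sits at bearing 90° from Q; a 142° counterclockwise sweep puts T at bearing 232°, so T = Q + 7.3·(cos 232°, sin 232°) = (45.2, -13.1). A1 meets TZ tangentially, so QT is at right angles to TZ, so TZ runs along (−sin 232°, cos 232°); with |TZ| = 29.3, Z = (68.3, -31.1). Then |RZ| = |Z − R| = 75.0.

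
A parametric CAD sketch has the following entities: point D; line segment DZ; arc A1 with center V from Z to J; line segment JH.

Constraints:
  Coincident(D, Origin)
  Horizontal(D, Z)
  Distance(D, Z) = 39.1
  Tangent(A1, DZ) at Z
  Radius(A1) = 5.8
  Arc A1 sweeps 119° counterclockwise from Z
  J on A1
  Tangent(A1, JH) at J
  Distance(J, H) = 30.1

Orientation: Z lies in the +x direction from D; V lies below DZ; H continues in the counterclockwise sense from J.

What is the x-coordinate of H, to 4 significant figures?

48.62

D is at the origin; D and Z share the same y with |DZ| = 39.1 and Z on the +x side, so Z = (39.10, 0.000). A1 meets DZ tangentially, so VZ is at right angles to DZ, so V = Z + (0, -5.8) = (39.10, -5.800). On A1, Z sits at bearing 90° from V; a 119° counterclockwise sweep puts J at bearing 209°, so J = V + 5.8·(cos 209°, sin 209°) = (34.03, -8.612). A1 meets JH tangentially, so VJ is at right angles to JH, so JH runs along (−sin 209°, cos 209°); with |JH| = 30.1, H = (48.62, -34.94). So H.x = 48.62.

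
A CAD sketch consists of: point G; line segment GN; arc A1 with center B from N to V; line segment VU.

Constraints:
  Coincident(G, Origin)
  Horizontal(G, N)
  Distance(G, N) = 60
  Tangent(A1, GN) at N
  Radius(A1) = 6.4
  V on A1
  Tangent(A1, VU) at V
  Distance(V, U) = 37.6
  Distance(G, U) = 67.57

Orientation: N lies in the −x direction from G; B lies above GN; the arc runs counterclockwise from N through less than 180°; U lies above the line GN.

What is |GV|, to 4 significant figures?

53.95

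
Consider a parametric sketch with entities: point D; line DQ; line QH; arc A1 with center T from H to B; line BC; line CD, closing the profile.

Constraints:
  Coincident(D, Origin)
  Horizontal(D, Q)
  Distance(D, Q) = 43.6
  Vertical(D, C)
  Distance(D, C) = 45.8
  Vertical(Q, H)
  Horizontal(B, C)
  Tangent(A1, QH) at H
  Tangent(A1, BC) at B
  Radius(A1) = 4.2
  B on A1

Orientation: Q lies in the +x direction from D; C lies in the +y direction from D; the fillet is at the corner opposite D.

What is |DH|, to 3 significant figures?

60.3

D is at the origin; D and Q share the same y with |DQ| = 43.6 and Q on the +x side, so Q = (43.6, 0.00). DC is vertical with |DC| = 45.8 and C on the +y side, so C = (0.00, 45.8). The virtual corner opposite D is at (43.6, 45.8). Since A1 is tangent to QH there, TH ⟂ QH and tangency of A1 to BC means the radius TB is perpendicular to BC, with radius 4.2, so the center T sits 4.2 in from both sides at T = (39.4, 41.6). That places the tangent points at H = (43.6, 41.6) on QH and B = (39.4, 45.8) on BC. Then |DH| = |H − D| = 60.3.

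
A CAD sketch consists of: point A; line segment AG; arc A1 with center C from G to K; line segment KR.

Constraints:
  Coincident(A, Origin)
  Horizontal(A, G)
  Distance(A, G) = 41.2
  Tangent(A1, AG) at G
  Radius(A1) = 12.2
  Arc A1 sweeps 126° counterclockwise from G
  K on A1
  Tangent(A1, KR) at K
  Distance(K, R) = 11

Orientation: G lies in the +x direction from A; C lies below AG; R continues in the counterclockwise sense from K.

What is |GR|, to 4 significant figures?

28.47

A is at the origin; A and G share the same y with |AG| = 41.2 and G on the +x side, so G = (41.20, 0.000). A1 meets AG tangentially, so CG is at right angles to AG, so C = G + (0, -12.2) = (41.20, -12.20). On A1, G sits at bearing 90° from C; a 126° counterclockwise sweep puts K at bearing 216°, so K = C + 12.2·(cos 216°, sin 216°) = (31.33, -19.37). Tangency of A1 to KR means the radius CK is perpendicular to KR, so KR runs along (−sin 216°, cos 216°); with |KR| = 11.0, R = (37.80, -28.27). Then |GR| = |R − G| = 28.47.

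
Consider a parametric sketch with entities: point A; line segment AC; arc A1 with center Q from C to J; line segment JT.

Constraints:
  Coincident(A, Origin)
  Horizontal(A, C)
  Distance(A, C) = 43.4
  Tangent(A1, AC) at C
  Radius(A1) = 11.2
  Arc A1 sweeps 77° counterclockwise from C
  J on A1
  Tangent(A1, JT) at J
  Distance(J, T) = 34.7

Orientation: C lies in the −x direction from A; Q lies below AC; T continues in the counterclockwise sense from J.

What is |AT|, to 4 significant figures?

75.26

On A1, C sits at bearing 90° from Q; a 77° counterclockwise sweep puts J at bearing 167°, so J = Q + 11.2·(cos 167°, sin 167°) = (-54.31, -8.681). The tangent condition forces QJ to be normal to JT, so JT runs along (−sin 167°, cos 167°); with |JT| = 34.7, T = (-62.12, -42.49). Then |AT| = |T − A| = 75.26.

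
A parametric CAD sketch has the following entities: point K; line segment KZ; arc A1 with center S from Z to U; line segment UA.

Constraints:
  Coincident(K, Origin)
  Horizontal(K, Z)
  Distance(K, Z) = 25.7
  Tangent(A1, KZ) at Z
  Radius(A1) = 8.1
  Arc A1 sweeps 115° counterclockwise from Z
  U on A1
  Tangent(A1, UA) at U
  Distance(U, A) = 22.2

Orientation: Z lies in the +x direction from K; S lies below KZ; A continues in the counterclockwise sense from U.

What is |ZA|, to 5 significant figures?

31.709

K is at the origin; K and Z share the same y with |KZ| = 25.7 and Z on the +x side, so Z = (25.700, 0.0000). Tangency of A1 to KZ means the radius SZ is perpendicular to KZ, so S = Z + (0, -8.1) = (25.700, -8.1000). On A1, Z sits at bearing 90° from S; a 115° counterclockwise sweep puts U at bearing 205°, so U = S + 8.1·(cos 205°, sin 205°) = (18.359, -11.523). Tangency of A1 to UA means the radius SU is perpendicular to UA, so UA runs along (−sin 205°, cos 205°); with |UA| = 22.2, A = (27.741, -31.643). Then |ZA| = |A − Z| = 31.709.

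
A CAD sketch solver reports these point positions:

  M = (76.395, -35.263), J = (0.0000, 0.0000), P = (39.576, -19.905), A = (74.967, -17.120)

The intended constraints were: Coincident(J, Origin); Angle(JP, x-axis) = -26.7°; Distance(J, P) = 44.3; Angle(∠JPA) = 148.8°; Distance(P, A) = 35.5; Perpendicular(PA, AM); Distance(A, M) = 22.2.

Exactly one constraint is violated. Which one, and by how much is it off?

Distance(A, M) = 22.2 — off by 4.00.

J = (0.00, 0.00) ✓; JP at -26.70° ✓; |JP| = 44.30 ✓; ∠JPA = 148.8° ✓; |PA| = 35.50 ✓; ∠(PA, AM) = 90.00° ✓; |AM| = 18.20 ✗.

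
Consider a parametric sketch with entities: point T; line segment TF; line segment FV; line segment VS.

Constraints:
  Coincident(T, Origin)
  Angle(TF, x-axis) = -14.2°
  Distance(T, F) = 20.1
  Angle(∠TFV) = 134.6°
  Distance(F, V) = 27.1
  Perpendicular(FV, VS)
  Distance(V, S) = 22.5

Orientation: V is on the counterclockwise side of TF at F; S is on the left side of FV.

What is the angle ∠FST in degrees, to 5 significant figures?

28.464°

T is at the origin; TF runs at -14.2° with length 20.1, so F = 20.1·(cos -14.2°, sin -14.2°) = (19.486, -4.9307). ∠TFV = 134.6°, so FV runs at -14.2° + (180° − 134.6°) = 31.200° from the x-axis; with |FV| = 27.1, V = F + 27.1·(cos 31.200°, sin 31.200°) = (42.666, 9.1079). FV is perpendicular to VS; with |VS| = 22.5 on the left of FV, S = V + 22.5·(-0.51803, 0.85536) = (31.011, 28.354). Then cos ∠FST = SF·ST / (|SF||ST|), giving 28.464°.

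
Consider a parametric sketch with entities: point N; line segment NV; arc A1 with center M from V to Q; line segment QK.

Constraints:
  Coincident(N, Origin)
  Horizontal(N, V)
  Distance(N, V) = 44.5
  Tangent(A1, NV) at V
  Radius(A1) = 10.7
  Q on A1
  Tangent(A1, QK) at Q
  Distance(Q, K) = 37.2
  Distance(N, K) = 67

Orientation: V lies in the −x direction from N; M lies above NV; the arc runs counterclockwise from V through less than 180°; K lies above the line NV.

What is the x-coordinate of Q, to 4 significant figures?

-34.28

Checks: |MQ| = 10.70 ✓; ∠(MQ, QK) = 90.00° ✓; |QK| = 37.20 ✓; |NK| = 67.00 ✓.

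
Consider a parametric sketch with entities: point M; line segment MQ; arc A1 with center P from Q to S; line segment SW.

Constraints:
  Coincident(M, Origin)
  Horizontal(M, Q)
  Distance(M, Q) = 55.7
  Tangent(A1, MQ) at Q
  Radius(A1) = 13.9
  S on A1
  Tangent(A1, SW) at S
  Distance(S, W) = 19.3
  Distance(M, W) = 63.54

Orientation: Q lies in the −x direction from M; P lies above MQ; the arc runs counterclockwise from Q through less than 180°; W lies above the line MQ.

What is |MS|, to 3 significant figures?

47.5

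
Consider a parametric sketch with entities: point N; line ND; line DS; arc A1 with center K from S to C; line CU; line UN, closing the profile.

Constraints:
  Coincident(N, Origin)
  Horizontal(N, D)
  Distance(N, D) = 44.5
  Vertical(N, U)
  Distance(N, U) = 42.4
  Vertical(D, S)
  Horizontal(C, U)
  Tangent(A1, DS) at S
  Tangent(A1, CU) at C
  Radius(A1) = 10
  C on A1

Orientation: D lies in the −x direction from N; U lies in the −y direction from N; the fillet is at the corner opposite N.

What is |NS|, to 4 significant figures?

55.05

The virtual corner opposite N is at (-44.50, -42.40). A1 meets DS tangentially, so KS is at right angles to DS and tangency of A1 to CU means the radius KC is perpendicular to CU, with radius 10.0, so the center K sits 10.0 in from both sides at K = (-34.50, -32.40). That places the tangent points at S = (-44.50, -32.40) on DS and C = (-34.50, -42.40) on CU. Then |NS| = |S − N| = 55.05.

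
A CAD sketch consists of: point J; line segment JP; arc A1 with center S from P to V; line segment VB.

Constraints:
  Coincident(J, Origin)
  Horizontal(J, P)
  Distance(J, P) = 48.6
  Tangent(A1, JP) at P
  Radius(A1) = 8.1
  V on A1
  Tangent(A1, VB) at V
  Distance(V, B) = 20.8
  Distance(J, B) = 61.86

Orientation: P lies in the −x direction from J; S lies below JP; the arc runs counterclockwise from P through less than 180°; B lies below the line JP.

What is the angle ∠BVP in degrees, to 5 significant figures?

131.72°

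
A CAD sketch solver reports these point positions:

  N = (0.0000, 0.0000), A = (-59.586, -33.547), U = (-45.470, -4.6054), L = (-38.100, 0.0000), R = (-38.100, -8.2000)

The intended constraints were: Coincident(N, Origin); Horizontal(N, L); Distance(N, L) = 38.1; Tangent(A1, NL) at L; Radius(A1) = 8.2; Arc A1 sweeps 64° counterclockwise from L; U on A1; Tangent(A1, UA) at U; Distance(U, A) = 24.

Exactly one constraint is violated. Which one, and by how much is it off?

Distance(U, A) = 24 — off by 8.20.

N = (0.00, 0.00) ✓; N.y = 0.00, L.y = 0.00 ✓; |NL| = 38.10 ✓; ∠(RL, LN) = 90.00° ✓; |RL| = 8.200 ✓; bearing(R→U) − bearing(R→L) = 64.00° ✓; |RU| = 8.200 ✓; ∠(RU, UA) = 90.00° ✓; |UA| = 32.20 ✗.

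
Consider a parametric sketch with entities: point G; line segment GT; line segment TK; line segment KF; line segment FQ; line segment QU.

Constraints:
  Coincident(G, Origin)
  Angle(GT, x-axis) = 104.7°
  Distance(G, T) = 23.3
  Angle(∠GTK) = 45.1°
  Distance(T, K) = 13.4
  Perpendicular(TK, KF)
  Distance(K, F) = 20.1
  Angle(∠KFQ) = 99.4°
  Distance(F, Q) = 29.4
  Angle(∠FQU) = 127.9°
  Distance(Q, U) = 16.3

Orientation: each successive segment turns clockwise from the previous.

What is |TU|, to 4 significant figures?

30.87

∠KFQ = 99.4° gives FQ at 159.2° from the x-axis; with |FQ| = 29.4, Q = (-31.93, 8.865). ∠FQU = 127.9° gives QU at 107.1° from the x-axis; with |QU| = 16.3, U = (-36.72, 24.44). Then |TU| = |U − T| = 30.87.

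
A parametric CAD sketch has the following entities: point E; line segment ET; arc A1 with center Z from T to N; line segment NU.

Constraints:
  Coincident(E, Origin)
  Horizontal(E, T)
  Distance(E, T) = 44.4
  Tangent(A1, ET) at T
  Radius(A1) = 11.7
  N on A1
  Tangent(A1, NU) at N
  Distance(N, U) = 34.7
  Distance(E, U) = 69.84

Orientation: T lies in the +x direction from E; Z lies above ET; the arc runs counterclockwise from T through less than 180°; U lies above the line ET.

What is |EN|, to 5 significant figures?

57.556

E is at the origin; E and T share the same y with |ET| = 44.4 and T on the +x side, so T = (44.400, 0.0000). The tangent condition forces ZT to be normal to ET, so Z = T + (0, 11.7) = (44.400, 11.700). Since ZN ⟂ NU (tangency), |ZU| = √(11.7² + 34.7²) = 36.619 regardless of where N sits on A1. So U lies on both circle(E, 69.84) and circle(Z, 36.619); the above-ET intersection is U = (50.994, 47.721). N is the foot of the tangent from U: N = (55.979, 13.381).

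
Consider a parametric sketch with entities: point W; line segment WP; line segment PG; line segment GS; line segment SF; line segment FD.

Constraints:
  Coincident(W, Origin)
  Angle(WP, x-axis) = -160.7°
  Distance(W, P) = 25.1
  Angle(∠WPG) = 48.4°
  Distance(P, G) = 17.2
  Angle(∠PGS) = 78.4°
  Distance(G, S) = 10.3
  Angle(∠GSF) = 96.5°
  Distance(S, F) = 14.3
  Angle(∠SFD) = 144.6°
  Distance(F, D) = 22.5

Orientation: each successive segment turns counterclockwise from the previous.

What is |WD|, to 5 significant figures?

41.049

W is at the origin; WP runs at -160.7° with length 25.1, so P = (-23.689, -8.2959). ∠WPG = 48.4° gives PG at -29.100° from the x-axis; with |PG| = 17.2, G = (-8.6605, -16.661). ∠PGS = 78.4° gives GS at 72.500° from the x-axis; with |GS| = 10.3, S = (-5.5633, -6.8376). ∠GSF = 96.5° gives SF at 156.00° from the x-axis; with |SF| = 14.3, F = (-18.627, -1.0213). ∠SFD = 144.6° gives FD at -168.60° from the x-axis; with |FD| = 22.5, D = (-40.683, -5.4686). Then |WD| = |D − W| = 41.049.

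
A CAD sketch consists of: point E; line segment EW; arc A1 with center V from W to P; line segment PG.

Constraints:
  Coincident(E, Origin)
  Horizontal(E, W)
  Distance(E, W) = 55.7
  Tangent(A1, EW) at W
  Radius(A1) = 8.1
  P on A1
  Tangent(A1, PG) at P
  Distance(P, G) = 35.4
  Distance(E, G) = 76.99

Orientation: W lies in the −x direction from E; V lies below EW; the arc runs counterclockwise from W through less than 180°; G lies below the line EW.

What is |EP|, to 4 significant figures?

64.32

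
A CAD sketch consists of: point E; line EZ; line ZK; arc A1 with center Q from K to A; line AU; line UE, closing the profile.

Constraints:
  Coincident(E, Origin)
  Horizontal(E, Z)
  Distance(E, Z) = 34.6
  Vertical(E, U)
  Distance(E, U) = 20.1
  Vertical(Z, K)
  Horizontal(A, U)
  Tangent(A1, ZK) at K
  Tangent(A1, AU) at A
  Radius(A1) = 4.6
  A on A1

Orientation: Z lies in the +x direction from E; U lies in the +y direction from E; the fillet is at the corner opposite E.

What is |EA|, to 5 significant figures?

36.111

E is at the origin; EZ is horizontal with |EZ| = 34.6 and Z on the +x side, so Z = (34.600, 0.0000). E and U share the same x with |EU| = 20.1 and U on the +y side, so U = (0.0000, 20.100). The virtual corner opposite E is at (34.600, 20.100). Tangency of A1 to ZK means the radius QK is perpendicular to ZK and tangency of A1 to AU means the radius QA is perpendicular to AU, with radius 4.6, so the center Q sits 4.6 in from both sides at Q = (30.000, 15.500). That places the tangent points at K = (34.600, 15.500) on ZK and A = (30.000, 20.100) on AU. Then |EA| = |A − E| = 36.111.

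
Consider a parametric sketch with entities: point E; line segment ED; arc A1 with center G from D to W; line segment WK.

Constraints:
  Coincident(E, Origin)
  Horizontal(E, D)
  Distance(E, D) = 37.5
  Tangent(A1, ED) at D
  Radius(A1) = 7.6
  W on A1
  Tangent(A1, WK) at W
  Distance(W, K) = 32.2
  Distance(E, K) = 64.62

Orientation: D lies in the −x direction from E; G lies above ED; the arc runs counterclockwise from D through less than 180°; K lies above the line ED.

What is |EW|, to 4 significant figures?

34.23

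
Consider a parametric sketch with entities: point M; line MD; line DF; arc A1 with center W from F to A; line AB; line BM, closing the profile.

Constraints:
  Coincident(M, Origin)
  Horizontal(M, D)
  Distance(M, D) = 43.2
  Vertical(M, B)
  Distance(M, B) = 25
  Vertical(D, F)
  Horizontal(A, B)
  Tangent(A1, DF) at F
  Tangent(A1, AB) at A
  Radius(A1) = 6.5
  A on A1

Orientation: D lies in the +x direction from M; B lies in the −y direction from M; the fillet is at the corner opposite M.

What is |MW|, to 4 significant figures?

41.10

M is at the origin; MD is horizontal with |MD| = 43.2 and D on the +x side, so D = (43.20, 0.000). M and B share the same x with |MB| = 25.0 and B on the −y side, so B = (0.000, -25.00). The virtual corner opposite M is at (43.20, -25.00). Since A1 is tangent to DF there, WF ⟂ DF and A1 meets AB tangentially, so WA is at right angles to AB, with radius 6.5, so the center W sits 6.5 in from both sides at W = (36.70, -18.50). Then |MW| = |W − M| = 41.10.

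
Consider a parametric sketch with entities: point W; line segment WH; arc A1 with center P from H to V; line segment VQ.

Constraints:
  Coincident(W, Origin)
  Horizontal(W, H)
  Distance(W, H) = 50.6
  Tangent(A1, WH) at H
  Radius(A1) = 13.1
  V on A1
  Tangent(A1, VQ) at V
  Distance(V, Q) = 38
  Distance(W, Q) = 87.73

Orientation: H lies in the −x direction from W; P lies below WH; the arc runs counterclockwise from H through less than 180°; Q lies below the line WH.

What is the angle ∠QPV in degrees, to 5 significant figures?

70.979°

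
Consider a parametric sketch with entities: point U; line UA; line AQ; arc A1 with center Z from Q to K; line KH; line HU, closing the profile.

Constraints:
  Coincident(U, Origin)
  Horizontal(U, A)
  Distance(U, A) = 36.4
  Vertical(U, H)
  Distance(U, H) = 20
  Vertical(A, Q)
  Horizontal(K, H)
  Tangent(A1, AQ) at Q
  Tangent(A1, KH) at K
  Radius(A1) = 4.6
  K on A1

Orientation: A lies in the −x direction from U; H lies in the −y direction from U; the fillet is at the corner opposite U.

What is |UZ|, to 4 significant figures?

35.33

U is at the origin; UA is horizontal with |UA| = 36.4 and A on the −x side, so A = (-36.40, 0.000). UH is vertical with |UH| = 20.0 and H on the −y side, so H = (0.000, -20.00). The virtual corner opposite U is at (-36.40, -20.00). The tangent condition forces ZQ to be normal to AQ and A1 meets KH tangentially, so ZK is at right angles to KH, with radius 4.6, so the center Z sits 4.6 in from both sides at Z = (-31.80, -15.40). Then |UZ| = |Z − U| = 35.33.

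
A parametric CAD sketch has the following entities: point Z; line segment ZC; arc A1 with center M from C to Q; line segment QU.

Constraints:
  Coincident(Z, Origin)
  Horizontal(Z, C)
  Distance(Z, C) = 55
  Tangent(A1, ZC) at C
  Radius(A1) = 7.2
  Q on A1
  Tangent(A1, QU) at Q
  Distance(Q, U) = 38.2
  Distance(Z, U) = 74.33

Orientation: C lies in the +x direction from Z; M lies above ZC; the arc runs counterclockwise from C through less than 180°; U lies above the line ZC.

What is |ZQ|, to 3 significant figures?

62.7

Checks: |MQ| = 7.200 ✓; ∠(MQ, QU) = 90.00° ✓; |QU| = 38.20 ✓; |ZU| = 74.33 ✓.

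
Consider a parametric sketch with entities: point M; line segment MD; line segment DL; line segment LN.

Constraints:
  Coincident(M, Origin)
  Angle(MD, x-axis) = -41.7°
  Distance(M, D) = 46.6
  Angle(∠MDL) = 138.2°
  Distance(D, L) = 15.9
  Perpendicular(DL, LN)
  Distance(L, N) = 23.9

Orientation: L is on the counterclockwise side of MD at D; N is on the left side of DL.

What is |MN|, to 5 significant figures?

51.143

M is at the origin; MD runs at -41.7° with length 46.6, so D = 46.6·(cos -41.7°, sin -41.7°) = (34.793, -31.000). ∠MDL = 138.2°, so DL runs at -41.7° + (180° − 138.2°) = 0.10000° from the x-axis; with |DL| = 15.9, L = D + 15.9·(cos 0.10000°, sin 0.10000°) = (50.693, -30.972). DL ⟂ LN; with |LN| = 23.9 on the left of DL, N = L + 23.9·(-0.0017453, 1.0000) = (50.652, -7.0720). Then |MN| = |N − M| = 51.143.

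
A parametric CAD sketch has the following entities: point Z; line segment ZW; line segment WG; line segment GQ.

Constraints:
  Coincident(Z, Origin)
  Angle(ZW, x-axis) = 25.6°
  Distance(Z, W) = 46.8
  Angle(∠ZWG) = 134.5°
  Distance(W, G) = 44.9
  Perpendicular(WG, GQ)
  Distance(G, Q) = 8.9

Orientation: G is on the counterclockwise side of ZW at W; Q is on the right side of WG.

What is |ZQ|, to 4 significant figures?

88.46

Z is at the origin; ZW runs at 25.6° with length 46.8, so W = 46.8·(cos 25.6°, sin 25.6°) = (42.21, 20.22). ∠ZWG = 134.5°, so WG runs at 25.6° + (180° − 134.5°) = 71.10° from the x-axis; with |WG| = 44.9, G = W + 44.9·(cos 71.10°, sin 71.10°) = (56.75, 62.70). WG is perpendicular to GQ; with |GQ| = 8.9 on the right of WG, Q = G + 8.9·(0.9461, -0.3239) = (65.17, 59.82). Then |ZQ| = |Q − Z| = 88.46.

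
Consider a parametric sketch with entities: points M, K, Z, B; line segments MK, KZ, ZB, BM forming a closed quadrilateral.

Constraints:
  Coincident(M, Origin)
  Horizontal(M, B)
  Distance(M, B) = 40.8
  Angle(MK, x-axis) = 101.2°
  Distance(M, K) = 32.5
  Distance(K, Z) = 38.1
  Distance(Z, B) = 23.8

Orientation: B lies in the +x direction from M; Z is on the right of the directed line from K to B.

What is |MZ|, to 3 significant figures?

17.2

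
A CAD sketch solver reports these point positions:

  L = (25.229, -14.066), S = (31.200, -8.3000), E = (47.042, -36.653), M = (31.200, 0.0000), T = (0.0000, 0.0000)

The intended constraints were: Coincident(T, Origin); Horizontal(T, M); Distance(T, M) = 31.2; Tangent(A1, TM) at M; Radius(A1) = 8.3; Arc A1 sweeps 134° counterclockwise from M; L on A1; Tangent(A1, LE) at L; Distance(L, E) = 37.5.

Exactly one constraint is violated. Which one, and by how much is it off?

Distance(L, E) = 37.5 — off by 6.10.

T = (0.00, 0.00) ✓; T.y = 0.00, M.y = 0.00 ✓; |TM| = 31.20 ✓; ∠(SM, MT) = 90.00° ✓; |SM| = 8.300 ✓; bearing(S→L) − bearing(S→M) = 134.0° ✓; |SL| = 8.301 ✓; ∠(SL, LE) = 90.00° ✓; |LE| = 31.40 ✗.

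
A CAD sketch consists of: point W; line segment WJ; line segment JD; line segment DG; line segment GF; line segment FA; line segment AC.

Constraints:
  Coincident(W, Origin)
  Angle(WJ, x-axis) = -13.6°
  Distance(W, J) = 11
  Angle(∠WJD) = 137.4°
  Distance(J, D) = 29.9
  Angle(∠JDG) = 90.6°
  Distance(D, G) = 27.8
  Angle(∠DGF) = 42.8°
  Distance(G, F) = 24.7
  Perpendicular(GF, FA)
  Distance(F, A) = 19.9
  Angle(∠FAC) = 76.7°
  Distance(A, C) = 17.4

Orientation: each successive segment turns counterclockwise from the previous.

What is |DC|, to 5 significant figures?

12.980

GF is perpendicular to FA, so FA runs at -14.400°; with |FA| = 19.9, A = (36.753, 7.4905). ∠FAC = 76.7° gives AC at 88.900° from the x-axis; with |AC| = 17.4, C = (37.087, 24.887). Then |DC| = |C − D| = 12.980.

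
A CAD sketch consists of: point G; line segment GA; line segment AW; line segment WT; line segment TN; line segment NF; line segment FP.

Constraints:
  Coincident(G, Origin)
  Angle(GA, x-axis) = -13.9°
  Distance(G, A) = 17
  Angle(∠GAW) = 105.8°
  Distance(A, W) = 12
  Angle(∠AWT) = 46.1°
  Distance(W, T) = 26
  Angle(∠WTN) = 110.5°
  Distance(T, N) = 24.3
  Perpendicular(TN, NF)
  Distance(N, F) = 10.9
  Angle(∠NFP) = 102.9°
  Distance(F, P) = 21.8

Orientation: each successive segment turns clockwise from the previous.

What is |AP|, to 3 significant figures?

3.99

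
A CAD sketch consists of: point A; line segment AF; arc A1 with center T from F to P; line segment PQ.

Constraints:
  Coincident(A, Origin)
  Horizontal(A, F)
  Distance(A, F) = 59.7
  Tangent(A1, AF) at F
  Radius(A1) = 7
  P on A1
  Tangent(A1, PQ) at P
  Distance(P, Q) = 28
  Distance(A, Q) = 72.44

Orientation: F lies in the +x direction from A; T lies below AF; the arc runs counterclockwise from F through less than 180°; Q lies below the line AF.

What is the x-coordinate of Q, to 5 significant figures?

63.051

Checks: |TP| = 7.000 ✓; ∠(TP, PQ) = 90.00° ✓; |PQ| = 28.00 ✓; |AQ| = 72.44 ✓.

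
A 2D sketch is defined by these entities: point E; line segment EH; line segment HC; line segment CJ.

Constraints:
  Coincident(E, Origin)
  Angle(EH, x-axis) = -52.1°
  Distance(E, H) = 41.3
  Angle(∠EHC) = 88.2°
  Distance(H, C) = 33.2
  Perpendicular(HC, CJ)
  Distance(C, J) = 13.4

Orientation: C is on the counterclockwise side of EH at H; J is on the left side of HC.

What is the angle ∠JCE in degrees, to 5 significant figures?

37.698°

∠EHC = 88.2°, so HC runs at -52.1° + (180° − 88.2°) = 39.700° from the x-axis; with |HC| = 33.2, C = H + 33.2·(cos 39.700°, sin 39.700°) = (50.914, -11.382). HC ⟂ CJ; with |CJ| = 13.4 on the left of HC, J = C + 13.4·(-0.63877, 0.76940) = (42.355, -1.0721). Then cos ∠JCE = CJ·CE / (|CJ||CE|), giving 37.698°.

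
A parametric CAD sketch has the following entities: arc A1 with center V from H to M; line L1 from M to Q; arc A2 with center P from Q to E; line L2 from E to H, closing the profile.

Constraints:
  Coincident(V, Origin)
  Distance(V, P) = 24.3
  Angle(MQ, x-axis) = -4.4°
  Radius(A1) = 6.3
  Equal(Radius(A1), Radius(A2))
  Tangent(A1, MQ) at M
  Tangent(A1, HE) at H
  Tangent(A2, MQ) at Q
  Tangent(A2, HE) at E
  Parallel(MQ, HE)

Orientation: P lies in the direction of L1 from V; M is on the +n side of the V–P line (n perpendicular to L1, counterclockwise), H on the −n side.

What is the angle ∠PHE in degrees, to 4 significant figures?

14.53°

The slot axis is L1's direction at -4.4°, so u = (cos -4.4°, sin -4.4°) = (0.9971, -0.07672) and n = (−sin -4.4°, cos -4.4°) = (0.07672, 0.9971). V is at the origin and P lies 24.3 along u from V, so P = 24.3·u = (24.23, -1.864). Tangency of A1 to both parallel lines with radius 6.3 puts M and H at V ± 6.3·n: M = (0.4833, 6.281), H = (-0.4833, -6.281). Equal radii place Q and E the same way about P: Q = P + 6.3·n = (24.71, 4.417), E = P − 6.3·n = (23.75, -8.146). Then cos ∠PHE = HP·HE / (|HP||HE|), giving 14.53°.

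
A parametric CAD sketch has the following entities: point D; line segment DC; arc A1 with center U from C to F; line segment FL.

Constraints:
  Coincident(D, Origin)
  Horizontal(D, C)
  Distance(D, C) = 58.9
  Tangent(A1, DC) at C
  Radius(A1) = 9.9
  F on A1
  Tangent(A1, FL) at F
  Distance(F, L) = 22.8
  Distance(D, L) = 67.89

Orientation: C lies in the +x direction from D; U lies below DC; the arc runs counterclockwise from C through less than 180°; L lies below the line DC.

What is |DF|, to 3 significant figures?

51.6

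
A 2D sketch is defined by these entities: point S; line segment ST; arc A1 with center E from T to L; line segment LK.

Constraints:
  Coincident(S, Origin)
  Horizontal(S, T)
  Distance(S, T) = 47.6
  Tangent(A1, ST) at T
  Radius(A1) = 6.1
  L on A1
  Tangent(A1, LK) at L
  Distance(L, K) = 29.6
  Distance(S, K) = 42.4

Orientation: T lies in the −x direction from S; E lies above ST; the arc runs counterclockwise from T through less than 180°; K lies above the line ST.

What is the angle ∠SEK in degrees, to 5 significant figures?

60.722°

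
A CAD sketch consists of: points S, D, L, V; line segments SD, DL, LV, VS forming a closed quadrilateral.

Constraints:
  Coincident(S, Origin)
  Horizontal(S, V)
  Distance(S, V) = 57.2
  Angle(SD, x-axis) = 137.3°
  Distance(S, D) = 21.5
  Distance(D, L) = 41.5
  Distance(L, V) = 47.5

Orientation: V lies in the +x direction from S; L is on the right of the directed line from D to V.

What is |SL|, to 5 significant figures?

20.134

S is at the origin; SV is horizontal with |SV| = 57.2 and V in +x, so V = (57.2, 0). SD runs at 137.3° with |SD| = 21.5, so D = (-15.801, 14.580). L is determined by |DL| = 41.5 and |LV| = 47.5 together: it lies at the intersection of circle(D, 41.5) and circle(V, 47.5). With |DV| = 74.443, the foot of the radical line on DV is 33.635 from D and the perpendicular offset is √(41.5² − 33.635²) = 24.310. Taking the right-of-DV solution: L = (12.421, -15.846).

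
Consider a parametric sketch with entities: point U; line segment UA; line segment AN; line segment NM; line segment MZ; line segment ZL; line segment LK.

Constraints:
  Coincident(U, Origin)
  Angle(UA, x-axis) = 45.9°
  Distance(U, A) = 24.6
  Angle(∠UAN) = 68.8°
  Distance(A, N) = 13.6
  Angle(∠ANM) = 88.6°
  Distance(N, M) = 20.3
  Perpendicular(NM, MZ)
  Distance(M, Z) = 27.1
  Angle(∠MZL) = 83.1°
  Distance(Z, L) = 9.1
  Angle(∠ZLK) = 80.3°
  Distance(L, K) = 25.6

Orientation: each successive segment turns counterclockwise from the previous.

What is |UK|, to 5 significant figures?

5.2006

∠MZL = 83.1° gives ZL at 75.400° from the x-axis; with |ZL| = 9.1, L = (24.660, 2.9445). ∠ZLK = 80.3° gives LK at 175.10° from the x-axis; with |LK| = 25.6, K = (-0.84693, 5.1312). Then |UK| = |K − U| = 5.2006.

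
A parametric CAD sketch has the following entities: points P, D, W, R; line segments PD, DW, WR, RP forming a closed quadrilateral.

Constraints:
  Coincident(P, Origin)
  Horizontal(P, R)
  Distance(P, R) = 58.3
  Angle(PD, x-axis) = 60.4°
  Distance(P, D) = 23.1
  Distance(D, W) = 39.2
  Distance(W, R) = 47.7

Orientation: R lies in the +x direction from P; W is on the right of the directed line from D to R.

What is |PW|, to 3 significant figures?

23.9

Checks: |DW| = 39.20 ✓; |WR| = 47.70 ✓.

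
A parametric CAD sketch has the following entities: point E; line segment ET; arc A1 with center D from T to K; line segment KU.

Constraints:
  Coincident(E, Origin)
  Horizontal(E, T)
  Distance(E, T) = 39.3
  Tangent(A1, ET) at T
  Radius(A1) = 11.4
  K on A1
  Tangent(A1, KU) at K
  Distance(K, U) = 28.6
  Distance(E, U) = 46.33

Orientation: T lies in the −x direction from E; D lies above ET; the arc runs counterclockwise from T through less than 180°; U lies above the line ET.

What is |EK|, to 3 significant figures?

29.8

E is at the origin; ET is horizontal with |ET| = 39.3 and T on the −x side, so T = (-39.3, 0.00). A1 meets ET tangentially, so DT is at right angles to ET, so D = T + (0, 11.4) = (-39.3, 11.4). Since DK ⟂ KU (tangency), |DU| = √(11.4² + 28.6²) = 30.8 regardless of where K sits on A1. So U lies on both circle(E, 46.33) and circle(D, 30.8); the above-ET intersection is U = (-25.3, 38.8). K is the foot of the tangent from U: K = (-27.9, 10.3).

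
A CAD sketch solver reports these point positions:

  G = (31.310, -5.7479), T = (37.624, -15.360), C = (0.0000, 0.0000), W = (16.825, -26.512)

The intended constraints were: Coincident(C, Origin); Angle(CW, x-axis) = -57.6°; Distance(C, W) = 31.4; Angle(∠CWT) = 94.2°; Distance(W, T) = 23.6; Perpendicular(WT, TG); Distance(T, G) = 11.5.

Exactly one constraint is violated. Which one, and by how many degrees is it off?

Perpendicular(WT, TG) — off by 5.10°.

C = (0.00, 0.00) ✓; CW at -57.60° ✓; |CW| = 31.40 ✓; ∠CWT = 94.20° ✓; |WT| = 23.60 ✓; ∠(WT, TG) = 95.10° ✗; |TG| = 11.50 ✓.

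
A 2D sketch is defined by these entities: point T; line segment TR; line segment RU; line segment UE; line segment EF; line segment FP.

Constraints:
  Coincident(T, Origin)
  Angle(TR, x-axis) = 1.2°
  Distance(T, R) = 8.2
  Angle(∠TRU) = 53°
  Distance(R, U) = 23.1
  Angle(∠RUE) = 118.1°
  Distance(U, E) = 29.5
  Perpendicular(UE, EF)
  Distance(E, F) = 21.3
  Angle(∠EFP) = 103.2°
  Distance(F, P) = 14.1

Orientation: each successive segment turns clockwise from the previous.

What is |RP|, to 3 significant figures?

27.0

T is at the origin; TR runs at 1.2° with length 8.2, so R = (8.20, 0.172). ∠TRU = 53.0° gives RU at -126° from the x-axis; with |RU| = 23.1, U = (-5.31, -18.6). ∠RUE = 118.1° gives UE at 172° from the x-axis; with |UE| = 29.5, E = (-34.5, -14.6). The perpendicularity gives EF at right angles to UE, so EF runs at 82.3°; with |EF| = 21.3, F = (-31.7, 6.50). ∠EFP = 103.2° gives FP at 5.50° from the x-axis; with |FP| = 14.1, P = (-17.7, 7.85). Then |RP| = |P − R| = 27.0.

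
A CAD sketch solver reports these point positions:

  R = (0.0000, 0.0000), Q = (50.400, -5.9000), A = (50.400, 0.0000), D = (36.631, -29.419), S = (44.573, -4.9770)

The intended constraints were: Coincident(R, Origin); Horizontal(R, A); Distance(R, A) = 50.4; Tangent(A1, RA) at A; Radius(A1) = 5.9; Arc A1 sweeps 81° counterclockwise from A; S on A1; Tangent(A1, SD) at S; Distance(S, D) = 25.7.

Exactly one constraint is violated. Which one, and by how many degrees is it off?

Tangent(A1, SD) at S — off by 9.00°.

R = (0.00, 0.00) ✓; R.y = 0.00, A.y = 0.00 ✓; |RA| = 50.40 ✓; ∠(QA, AR) = 90.00° ✓; |QA| = 5.900 ✓; bearing(Q→S) − bearing(Q→A) = 81.00° ✓; |QS| = 5.900 ✓; ∠(QS, SD) = 99.00° ✗; |SD| = 25.70 ✓.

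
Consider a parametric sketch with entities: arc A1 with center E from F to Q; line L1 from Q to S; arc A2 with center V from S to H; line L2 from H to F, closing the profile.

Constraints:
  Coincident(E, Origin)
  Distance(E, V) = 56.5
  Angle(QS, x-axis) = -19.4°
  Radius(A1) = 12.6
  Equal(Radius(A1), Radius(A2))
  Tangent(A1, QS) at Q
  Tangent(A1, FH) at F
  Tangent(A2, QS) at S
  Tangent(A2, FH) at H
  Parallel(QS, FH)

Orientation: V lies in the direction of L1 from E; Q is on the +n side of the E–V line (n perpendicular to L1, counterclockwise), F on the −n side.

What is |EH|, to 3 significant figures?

57.9

Tangency of A1 to both parallel lines with radius 12.6 puts Q and F at E ± 12.6·n: Q = (4.19, 11.9), F = (-4.19, -11.9). Equal radii place S and H the same way about V: S = V + 12.6·n = (57.5, -6.88), H = V − 12.6·n = (49.1, -30.7). Then |EH| = |H − E| = 57.9.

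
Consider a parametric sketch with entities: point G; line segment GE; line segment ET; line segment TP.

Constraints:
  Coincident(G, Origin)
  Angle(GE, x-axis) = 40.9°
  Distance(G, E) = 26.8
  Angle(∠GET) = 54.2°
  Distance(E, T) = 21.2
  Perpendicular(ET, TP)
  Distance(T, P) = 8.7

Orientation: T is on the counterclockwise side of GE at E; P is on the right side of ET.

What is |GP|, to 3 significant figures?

30.9

G is at the origin; GE runs at 40.9° with length 26.8, so E = 26.8·(cos 40.9°, sin 40.9°) = (20.3, 17.5). ∠GET = 54.2°, so ET runs at 40.9° + (180° − 54.2°) = 167° from the x-axis; with |ET| = 21.2, T = E + 21.2·(cos 167°, sin 167°) = (-0.375, 22.4). ET ⟂ TP; with |TP| = 8.7 on the right of ET, P = T + 8.7·(0.230, 0.973) = (1.63, 30.9). Then |GP| = |P − G| = 30.9.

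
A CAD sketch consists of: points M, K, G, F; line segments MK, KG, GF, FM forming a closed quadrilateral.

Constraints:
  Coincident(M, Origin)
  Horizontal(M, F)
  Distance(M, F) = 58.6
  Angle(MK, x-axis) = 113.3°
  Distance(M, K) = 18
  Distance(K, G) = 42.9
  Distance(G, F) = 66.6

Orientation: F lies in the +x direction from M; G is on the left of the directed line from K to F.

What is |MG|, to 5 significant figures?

54.717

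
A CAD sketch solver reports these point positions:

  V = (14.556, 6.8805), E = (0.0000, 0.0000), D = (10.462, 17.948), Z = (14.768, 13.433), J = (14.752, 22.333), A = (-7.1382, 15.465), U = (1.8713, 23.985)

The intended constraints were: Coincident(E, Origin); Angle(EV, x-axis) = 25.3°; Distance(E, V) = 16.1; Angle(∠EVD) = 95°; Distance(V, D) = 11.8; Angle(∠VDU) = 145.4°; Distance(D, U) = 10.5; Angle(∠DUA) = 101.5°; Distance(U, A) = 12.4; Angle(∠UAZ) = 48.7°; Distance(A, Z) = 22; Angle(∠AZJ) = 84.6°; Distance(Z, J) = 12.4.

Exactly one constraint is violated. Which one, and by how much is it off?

Distance(Z, J) = 12.4 — off by 3.50.

E = (0.00, 0.00) ✓; EV at 25.30° ✓; |EV| = 16.10 ✓; ∠EVD = 95.00° ✓; |VD| = 11.80 ✓; ∠VDU = 145.4° ✓; |DU| = 10.50 ✓; ∠DUA = 101.5° ✓; |UA| = 12.40 ✓; ∠UAZ = 48.70° ✓; |AZ| = 22.00 ✓; ∠AZJ = 84.60° ✓; |ZJ| = 8.900 ✗.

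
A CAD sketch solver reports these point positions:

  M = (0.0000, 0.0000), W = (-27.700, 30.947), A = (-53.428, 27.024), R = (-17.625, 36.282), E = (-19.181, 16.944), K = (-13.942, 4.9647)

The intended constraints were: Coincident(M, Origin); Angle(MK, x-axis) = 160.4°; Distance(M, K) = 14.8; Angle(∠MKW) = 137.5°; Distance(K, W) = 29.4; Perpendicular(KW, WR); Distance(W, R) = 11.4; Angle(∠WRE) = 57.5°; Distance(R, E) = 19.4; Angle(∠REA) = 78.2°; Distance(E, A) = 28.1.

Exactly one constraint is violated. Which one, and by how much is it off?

Distance(E, A) = 28.1 — off by 7.60.

M = (0.00, 0.00) ✓; MK at 160.4° ✓; |MK| = 14.80 ✓; ∠MKW = 137.5° ✓; |KW| = 29.40 ✓; ∠(KW, WR) = 90.00° ✓; |WR| = 11.40 ✓; ∠WRE = 57.50° ✓; |RE| = 19.40 ✓; ∠REA = 78.20° ✓; |EA| = 35.70 ✗.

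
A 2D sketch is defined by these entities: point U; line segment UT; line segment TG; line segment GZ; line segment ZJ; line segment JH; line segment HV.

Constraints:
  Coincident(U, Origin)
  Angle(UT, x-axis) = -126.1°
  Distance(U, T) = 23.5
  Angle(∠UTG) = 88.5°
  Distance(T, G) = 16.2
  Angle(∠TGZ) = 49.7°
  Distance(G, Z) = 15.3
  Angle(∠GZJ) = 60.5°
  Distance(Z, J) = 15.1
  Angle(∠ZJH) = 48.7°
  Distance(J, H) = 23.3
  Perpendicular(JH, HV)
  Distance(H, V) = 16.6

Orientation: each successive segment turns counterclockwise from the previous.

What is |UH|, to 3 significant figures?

28.3

U is at the origin; UT runs at -126.1° with length 23.5, so T = (-13.8, -19.0). ∠UTG = 88.5° gives TG at -34.6° from the x-axis; with |TG| = 16.2, G = (-0.511, -28.2). ∠TGZ = 49.7° gives GZ at 95.7° from the x-axis; with |GZ| = 15.3, Z = (-2.03, -13.0). ∠GZJ = 60.5° gives ZJ at -145° from the x-axis; with |ZJ| = 15.1, J = (-14.4, -21.7). ∠ZJH = 48.7° gives JH at -13.5° from the x-axis; with |JH| = 23.3, H = (8.29, -27.1). Then |UH| = |H − U| = 28.3.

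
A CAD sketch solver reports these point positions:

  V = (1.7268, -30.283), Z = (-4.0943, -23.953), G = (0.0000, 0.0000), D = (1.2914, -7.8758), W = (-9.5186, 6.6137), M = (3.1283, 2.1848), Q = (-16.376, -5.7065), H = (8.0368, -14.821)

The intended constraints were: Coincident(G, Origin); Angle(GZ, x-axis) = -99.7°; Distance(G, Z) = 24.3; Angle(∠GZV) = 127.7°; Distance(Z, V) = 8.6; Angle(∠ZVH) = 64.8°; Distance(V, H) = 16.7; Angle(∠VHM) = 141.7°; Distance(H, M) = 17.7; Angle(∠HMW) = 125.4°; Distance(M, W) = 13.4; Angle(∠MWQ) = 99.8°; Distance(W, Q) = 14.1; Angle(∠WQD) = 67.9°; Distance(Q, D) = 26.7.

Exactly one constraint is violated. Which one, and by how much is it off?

Distance(Q, D) = 26.7 — off by 8.90.

G = (0.00, 0.00) ✓; GZ at -99.70° ✓; |GZ| = 24.30 ✓; ∠GZV = 127.7° ✓; |ZV| = 8.600 ✓; ∠ZVH = 64.80° ✓; |VH| = 16.70 ✓; ∠VHM = 141.7° ✓; |HM| = 17.70 ✓; ∠HMW = 125.4° ✓; |MW| = 13.40 ✓; ∠MWQ = 99.80° ✓; |WQ| = 14.10 ✓; ∠WQD = 67.90° ✓; |QD| = 17.80 ✗.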